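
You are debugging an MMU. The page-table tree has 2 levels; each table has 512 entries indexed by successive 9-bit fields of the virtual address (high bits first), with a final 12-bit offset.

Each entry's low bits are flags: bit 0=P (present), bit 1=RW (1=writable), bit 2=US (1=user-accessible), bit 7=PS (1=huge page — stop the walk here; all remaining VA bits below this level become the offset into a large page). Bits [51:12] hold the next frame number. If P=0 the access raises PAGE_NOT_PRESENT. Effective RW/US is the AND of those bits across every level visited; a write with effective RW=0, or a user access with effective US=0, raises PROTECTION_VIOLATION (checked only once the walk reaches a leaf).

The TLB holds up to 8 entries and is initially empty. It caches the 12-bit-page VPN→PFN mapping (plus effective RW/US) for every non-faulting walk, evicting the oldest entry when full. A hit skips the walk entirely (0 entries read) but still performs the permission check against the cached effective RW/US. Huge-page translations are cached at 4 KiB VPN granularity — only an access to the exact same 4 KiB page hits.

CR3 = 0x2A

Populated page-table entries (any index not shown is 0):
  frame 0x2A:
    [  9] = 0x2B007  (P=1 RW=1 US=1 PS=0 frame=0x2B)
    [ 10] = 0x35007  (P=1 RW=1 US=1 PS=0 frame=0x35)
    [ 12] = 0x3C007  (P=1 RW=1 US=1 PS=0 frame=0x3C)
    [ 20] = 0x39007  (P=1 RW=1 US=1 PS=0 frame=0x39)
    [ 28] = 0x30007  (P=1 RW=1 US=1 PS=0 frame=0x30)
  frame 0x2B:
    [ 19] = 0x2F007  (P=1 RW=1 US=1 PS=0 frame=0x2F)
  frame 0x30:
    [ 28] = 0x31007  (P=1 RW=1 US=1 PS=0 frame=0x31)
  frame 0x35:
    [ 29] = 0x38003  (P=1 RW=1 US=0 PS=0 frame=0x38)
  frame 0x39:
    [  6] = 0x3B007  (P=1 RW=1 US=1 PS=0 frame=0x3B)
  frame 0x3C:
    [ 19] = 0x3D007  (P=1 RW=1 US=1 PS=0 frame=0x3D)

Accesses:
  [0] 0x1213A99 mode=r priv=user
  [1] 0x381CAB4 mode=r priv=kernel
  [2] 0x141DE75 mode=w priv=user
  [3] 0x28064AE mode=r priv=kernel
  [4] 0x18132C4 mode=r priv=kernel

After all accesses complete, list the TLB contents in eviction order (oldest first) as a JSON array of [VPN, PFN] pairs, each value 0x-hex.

Walk each access:
#0 VA=0x1213A99 (r,user):
  [0] read 0x2A idx=9: raw=0x2B007 flags P=1 W=1 U=1 S=0
  [1] read 0x2B idx=19: raw=0x2F007 flags P=1 W=1 U=1 S=0
  → PA=0x2FA99  (2 entries read)
#1 VA=0x381CAB4 (r,kernel):
  [0] read 0x2A idx=28: raw=0x30007 flags P=1 W=1 U=1 S=0
  [1] read 0x30 idx=28: raw=0x31007 flags P=1 W=1 U=1 S=0
  → PA=0x31AB4  (2 entries read)
#2 VA=0x141DE75 (w,user):
  [0] read 0x2A idx=10: raw=0x35007 flags P=1 W=1 U=1 S=0
  [1] read 0x35 idx=29: raw=0x38003 flags P=1 W=1 U=0 S=0
  ⇒ fault: PROTECTION_VIOLATION  — 2 lookups
#3 VA=0x28064AE (r,kernel):
  [0] read 0x2A idx=20: raw=0x39007 flags P=1 W=1 U=1 S=0
  [1] read 0x39 idx=6: raw=0x3B007 flags P=1 W=1 U=1 S=0
  → PA=0x3B4AE  (2 entries read)
#4 VA=0x18132C4 (r,kernel):
  [0] read 0x2A idx=12: raw=0x3C007 flags P=1 W=1 U=1 S=0
  [1] read 0x3C idx=19: raw=0x3D007 flags P=1 W=1 U=1 S=0
  → PA=0x3D2C4  (2 entries read)

TLB: [["0x1213", "0x2F"], ["0x381C", "0x31"], ["0x2806", "0x3B"], ["0x1813", "0x3D"]]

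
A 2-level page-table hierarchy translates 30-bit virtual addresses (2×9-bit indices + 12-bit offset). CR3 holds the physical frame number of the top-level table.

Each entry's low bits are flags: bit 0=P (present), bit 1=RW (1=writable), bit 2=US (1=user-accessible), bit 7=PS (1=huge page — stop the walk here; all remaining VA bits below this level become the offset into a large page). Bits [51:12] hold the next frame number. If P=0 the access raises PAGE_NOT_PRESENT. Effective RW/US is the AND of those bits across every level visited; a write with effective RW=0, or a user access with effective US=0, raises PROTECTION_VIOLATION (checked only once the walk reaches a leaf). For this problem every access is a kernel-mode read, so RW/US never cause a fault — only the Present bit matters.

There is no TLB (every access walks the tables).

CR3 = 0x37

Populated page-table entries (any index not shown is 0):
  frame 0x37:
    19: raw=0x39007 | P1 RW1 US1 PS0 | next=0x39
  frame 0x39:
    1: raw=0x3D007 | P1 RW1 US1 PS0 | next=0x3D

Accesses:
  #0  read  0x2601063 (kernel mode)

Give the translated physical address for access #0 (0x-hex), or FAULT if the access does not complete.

Walk each access:
#0 VA=0x2601063 (r,kernel):
  lvl0: tbl 0x37, slot 19 ⇒ 0x39007 (P1/RW1/US1/PS0)
  lvl1: tbl 0x39, slot 1 ⇒ 0x3D007 (P1/RW1/US1/PS0)
  ✓ 0x3D063  — 2 lookups

Access #0 PA: 0x3D063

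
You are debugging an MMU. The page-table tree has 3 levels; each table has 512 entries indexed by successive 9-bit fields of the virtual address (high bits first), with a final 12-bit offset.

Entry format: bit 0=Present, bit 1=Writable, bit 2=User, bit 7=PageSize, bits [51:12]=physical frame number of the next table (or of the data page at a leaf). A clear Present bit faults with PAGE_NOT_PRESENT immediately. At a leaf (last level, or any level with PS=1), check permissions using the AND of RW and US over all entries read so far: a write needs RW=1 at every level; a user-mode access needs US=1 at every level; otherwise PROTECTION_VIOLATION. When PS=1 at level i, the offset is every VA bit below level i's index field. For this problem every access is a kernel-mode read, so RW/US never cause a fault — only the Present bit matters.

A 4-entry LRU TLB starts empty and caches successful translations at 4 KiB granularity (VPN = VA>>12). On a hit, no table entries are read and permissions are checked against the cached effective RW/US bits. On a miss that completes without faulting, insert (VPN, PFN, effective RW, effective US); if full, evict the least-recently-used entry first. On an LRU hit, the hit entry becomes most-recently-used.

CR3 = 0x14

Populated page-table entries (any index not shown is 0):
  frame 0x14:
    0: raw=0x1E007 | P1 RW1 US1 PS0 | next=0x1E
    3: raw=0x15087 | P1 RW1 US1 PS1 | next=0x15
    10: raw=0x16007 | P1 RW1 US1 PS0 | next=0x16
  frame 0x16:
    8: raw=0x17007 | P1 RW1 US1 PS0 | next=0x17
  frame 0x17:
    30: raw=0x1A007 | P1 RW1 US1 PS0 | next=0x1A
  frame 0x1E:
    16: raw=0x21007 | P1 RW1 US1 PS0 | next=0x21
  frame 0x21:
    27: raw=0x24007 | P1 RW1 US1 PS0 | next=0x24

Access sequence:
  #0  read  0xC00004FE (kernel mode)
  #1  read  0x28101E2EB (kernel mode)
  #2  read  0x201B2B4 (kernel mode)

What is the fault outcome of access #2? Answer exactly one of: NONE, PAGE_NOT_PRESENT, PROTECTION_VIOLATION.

Trace:
#0 VA=0xC00004FE (r,kernel):
  [0] read 0x14 idx=3: raw=0x15087 flags P=1 W=1 U=1 S=1
  ✓ 0x154FE (huge @L0)  — 1 lookups
#1 VA=0x28101E2EB (r,kernel):
  [0] read 0x14 idx=10: raw=0x16007 flags P=1 W=1 U=1 S=0
  [1] read 0x16 idx=8: raw=0x17007 flags P=1 W=1 U=1 S=0
  [2] read 0x17 idx=30: raw=0x1A007 flags P=1 W=1 U=1 S=0
  ✓ 0x1A2EB  — 3 lookups
#2 VA=0x201B2B4 (r,kernel):
  [0] read 0x14 idx=0: raw=0x1E007 flags P=1 W=1 U=1 S=0
  [1] read 0x1E idx=16: raw=0x21007 flags P=1 W=1 U=1 S=0
  [2] read 0x21 idx=27: raw=0x24007 flags P=1 W=1 U=1 S=0
  ✓ 0x242B4  — 3 lookups

Access #2 fault: NONE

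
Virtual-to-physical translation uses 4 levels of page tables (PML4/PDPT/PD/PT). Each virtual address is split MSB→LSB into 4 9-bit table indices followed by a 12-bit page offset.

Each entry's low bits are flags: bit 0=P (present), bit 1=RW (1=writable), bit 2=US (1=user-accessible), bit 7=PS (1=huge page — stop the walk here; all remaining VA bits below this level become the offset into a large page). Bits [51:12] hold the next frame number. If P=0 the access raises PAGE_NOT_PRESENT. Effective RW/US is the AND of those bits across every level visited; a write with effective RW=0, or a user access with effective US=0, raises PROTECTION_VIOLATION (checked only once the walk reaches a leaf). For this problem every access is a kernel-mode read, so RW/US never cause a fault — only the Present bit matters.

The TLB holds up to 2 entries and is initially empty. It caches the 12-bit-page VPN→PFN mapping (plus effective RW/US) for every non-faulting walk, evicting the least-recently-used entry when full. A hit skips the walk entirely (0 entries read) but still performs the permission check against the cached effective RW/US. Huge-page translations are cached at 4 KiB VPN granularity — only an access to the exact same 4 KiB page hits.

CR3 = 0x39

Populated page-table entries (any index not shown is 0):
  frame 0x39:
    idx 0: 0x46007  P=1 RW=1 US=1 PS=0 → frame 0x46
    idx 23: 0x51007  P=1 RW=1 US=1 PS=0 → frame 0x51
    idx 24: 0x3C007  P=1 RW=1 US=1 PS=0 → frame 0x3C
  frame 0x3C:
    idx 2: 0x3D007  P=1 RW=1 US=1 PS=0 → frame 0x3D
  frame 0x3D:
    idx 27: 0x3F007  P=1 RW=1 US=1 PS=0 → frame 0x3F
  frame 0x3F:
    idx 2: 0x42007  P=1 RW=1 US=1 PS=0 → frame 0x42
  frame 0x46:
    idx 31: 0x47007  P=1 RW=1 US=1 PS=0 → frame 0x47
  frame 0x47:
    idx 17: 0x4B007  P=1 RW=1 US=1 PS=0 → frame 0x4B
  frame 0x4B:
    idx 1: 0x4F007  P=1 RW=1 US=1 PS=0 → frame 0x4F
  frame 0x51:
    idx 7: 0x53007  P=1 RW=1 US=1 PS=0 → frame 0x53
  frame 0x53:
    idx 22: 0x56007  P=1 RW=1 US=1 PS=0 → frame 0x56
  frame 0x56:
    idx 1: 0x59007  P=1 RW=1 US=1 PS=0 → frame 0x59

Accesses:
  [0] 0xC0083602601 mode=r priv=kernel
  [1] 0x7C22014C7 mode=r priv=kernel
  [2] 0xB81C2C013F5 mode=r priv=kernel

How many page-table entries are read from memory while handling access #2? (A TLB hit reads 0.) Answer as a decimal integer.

Trace:
#0 VA=0xC0083602601 (r,kernel):
  lvl0: tbl 0x39, slot 24 ⇒ 0x3C007 (P1/RW1/US1/PS0)
  lvl1: tbl 0x3C, slot 2 ⇒ 0x3D007 (P1/RW1/US1/PS0)
  lvl2: tbl 0x3D, slot 27 ⇒ 0x3F007 (P1/RW1/US1/PS0)
  lvl3: tbl 0x3F, slot 2 ⇒ 0x42007 (P1/RW1/US1/PS0)
  ✓ 0x42601  — 4 lookups
#1 VA=0x7C22014C7 (r,kernel):
  lvl0: tbl 0x39, slot 0 ⇒ 0x46007 (P1/RW1/US1/PS0)
  lvl1: tbl 0x46, slot 31 ⇒ 0x47007 (P1/RW1/US1/PS0)
  lvl2: tbl 0x47, slot 17 ⇒ 0x4B007 (P1/RW1/US1/PS0)
  lvl3: tbl 0x4B, slot 1 ⇒ 0x4F007 (P1/RW1/US1/PS0)
  ✓ 0x4F4C7  — 4 lookups
#2 VA=0xB81C2C013F5 (r,kernel):
  lvl0: tbl 0x39, slot 23 ⇒ 0x51007 (P1/RW1/US1/PS0)
  lvl1: tbl 0x51, slot 7 ⇒ 0x53007 (P1/RW1/US1/PS0)
  lvl2: tbl 0x53, slot 22 ⇒ 0x56007 (P1/RW1/US1/PS0)
  lvl3: tbl 0x56, slot 1 ⇒ 0x59007 (P1/RW1/US1/PS0)
  ✓ 0x593F5  — 4 lookups

Entries read for #2: 4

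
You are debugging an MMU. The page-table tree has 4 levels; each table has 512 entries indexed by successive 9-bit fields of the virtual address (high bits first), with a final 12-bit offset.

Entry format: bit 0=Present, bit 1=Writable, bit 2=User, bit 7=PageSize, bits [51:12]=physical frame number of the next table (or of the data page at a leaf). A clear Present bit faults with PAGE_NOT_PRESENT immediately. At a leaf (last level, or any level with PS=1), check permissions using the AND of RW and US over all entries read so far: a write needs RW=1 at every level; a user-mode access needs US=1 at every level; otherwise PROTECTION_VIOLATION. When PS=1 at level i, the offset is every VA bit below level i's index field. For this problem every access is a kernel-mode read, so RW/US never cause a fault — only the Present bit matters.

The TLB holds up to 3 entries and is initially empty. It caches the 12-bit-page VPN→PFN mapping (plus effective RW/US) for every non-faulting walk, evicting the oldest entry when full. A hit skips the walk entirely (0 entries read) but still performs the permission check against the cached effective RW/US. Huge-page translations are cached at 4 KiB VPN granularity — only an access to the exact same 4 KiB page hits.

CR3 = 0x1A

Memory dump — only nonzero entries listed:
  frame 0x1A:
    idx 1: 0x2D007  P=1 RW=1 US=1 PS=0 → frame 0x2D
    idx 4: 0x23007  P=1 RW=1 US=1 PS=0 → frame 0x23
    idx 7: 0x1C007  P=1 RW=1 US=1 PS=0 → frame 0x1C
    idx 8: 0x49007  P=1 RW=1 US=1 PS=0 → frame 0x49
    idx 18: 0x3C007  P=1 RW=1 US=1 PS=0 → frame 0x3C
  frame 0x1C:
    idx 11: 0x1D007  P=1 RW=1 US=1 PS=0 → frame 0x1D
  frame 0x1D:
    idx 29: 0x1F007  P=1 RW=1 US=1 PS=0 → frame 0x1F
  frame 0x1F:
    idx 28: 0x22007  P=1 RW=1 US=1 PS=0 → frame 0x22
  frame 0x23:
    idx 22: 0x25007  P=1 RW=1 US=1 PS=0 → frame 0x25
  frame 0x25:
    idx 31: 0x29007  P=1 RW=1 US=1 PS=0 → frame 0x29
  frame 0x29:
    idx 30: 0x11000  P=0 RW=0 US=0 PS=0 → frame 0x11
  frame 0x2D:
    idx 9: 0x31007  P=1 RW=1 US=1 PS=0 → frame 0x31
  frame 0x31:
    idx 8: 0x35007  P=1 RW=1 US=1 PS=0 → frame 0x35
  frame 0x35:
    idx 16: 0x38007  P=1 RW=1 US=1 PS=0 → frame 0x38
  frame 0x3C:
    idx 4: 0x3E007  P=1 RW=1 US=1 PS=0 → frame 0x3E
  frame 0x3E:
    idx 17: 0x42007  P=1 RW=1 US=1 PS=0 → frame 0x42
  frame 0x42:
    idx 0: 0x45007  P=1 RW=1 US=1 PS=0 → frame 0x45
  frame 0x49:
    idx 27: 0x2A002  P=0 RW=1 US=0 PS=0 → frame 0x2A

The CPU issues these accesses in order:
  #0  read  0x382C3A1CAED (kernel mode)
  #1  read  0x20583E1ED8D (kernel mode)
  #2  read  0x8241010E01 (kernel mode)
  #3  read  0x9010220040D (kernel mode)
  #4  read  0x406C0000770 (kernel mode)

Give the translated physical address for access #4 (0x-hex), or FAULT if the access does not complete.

Per-access translation:
#0 VA=0x382C3A1CAED (r,kernel):
  [0] read 0x1A idx=7: raw=0x1C007 flags P=1 W=1 U=1 S=0
  [1] read 0x1C idx=11: raw=0x1D007 flags P=1 W=1 U=1 S=0
  [2] read 0x1D idx=29: raw=0x1F007 flags P=1 W=1 U=1 S=0
  [3] read 0x1F idx=28: raw=0x22007 flags P=1 W=1 U=1 S=0
  → PA=0x22AED  (4 entries read)
#1 VA=0x20583E1ED8D (r,kernel):
  [0] read 0x1A idx=4: raw=0x23007 flags P=1 W=1 U=1 S=0
  [1] read 0x23 idx=22: raw=0x25007 flags P=1 W=1 U=1 S=0
  [2] read 0x25 idx=31: raw=0x29007 flags P=1 W=1 U=1 S=0
  [3] read 0x29 idx=30: raw=0x11000 flags P=0 W=0 U=0 S=0
  → PAGE_NOT_PRESENT  (4 entries read)
#2 VA=0x8241010E01 (r,kernel):
  [0] read 0x1A idx=1: raw=0x2D007 flags P=1 W=1 U=1 S=0
  [1] read 0x2D idx=9: raw=0x31007 flags P=1 W=1 U=1 S=0
  [2] read 0x31 idx=8: raw=0x35007 flags P=1 W=1 U=1 S=0
  [3] read 0x35 idx=16: raw=0x38007 flags P=1 W=1 U=1 S=0
  → PA=0x38E01  (4 entries read)
#3 VA=0x9010220040D (r,kernel):
  [0] read 0x1A idx=18: raw=0x3C007 flags P=1 W=1 U=1 S=0
  [1] read 0x3C idx=4: raw=0x3E007 flags P=1 W=1 U=1 S=0
  [2] read 0x3E idx=17: raw=0x42007 flags P=1 W=1 U=1 S=0
  [3] read 0x42 idx=0: raw=0x45007 flags P=1 W=1 U=1 S=0
  → PA=0x4540D  (4 entries read)
#4 VA=0x406C0000770 (r,kernel):
  [0] read 0x1A idx=8: raw=0x49007 flags P=1 W=1 U=1 S=0
  [1] read 0x49 idx=27: raw=0x2A002 flags P=0 W=1 U=0 S=0
  → PAGE_NOT_PRESENT  (2 entries read)

Access #4 PA: FAULT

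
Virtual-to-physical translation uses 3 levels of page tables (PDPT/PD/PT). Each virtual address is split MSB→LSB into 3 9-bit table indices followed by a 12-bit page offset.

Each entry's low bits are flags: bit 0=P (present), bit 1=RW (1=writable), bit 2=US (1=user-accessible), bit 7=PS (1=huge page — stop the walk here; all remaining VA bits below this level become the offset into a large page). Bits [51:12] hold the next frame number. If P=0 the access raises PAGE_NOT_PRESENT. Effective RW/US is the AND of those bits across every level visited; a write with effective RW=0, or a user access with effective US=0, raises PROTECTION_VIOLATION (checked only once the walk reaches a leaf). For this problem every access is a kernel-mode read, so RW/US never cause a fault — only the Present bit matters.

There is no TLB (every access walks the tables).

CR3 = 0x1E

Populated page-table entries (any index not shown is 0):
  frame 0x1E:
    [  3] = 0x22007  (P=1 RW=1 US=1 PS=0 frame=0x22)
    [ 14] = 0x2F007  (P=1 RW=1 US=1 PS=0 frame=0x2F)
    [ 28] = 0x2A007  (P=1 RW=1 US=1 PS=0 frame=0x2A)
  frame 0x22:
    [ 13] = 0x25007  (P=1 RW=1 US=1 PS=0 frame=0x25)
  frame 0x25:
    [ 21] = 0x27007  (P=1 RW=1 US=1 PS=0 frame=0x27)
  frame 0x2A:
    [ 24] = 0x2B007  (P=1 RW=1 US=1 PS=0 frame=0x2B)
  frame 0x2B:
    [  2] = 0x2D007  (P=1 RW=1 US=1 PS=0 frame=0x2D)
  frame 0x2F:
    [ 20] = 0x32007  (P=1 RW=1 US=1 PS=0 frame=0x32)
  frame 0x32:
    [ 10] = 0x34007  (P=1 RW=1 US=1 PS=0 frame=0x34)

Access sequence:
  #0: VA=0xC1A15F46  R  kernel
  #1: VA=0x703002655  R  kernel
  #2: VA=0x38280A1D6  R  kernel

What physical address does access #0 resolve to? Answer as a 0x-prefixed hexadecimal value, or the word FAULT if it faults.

Walk each access:
#0 VA=0xC1A15F46 (r,kernel):
  L0: frame=0x1E idx=3 entry=0x22007 [P=1 RW=1 US=1 PS=0]
  L1: frame=0x22 idx=13 entry=0x25007 [P=1 RW=1 US=1 PS=0]
  L2: frame=0x25 idx=21 entry=0x27007 [P=1 RW=1 US=1 PS=0]
  ✓ 0x27F46  — 3 lookups
#1 VA=0x703002655 (r,kernel):
  L0: frame=0x1E idx=28 entry=0x2A007 [P=1 RW=1 US=1 PS=0]
  L1: frame=0x2A idx=24 entry=0x2B007 [P=1 RW=1 US=1 PS=0]
  L2: frame=0x2B idx=2 entry=0x2D007 [P=1 RW=1 US=1 PS=0]
  ✓ 0x2D655  — 3 lookups
#2 VA=0x38280A1D6 (r,kernel):
  L0: frame=0x1E idx=14 entry=0x2F007 [P=1 RW=1 US=1 PS=0]
  L1: frame=0x2F idx=20 entry=0x32007 [P=1 RW=1 US=1 PS=0]
  L2: frame=0x32 idx=10 entry=0x34007 [P=1 RW=1 US=1 PS=0]
  ✓ 0x341D6  — 3 lookups

Access #0 PA: 0x27F46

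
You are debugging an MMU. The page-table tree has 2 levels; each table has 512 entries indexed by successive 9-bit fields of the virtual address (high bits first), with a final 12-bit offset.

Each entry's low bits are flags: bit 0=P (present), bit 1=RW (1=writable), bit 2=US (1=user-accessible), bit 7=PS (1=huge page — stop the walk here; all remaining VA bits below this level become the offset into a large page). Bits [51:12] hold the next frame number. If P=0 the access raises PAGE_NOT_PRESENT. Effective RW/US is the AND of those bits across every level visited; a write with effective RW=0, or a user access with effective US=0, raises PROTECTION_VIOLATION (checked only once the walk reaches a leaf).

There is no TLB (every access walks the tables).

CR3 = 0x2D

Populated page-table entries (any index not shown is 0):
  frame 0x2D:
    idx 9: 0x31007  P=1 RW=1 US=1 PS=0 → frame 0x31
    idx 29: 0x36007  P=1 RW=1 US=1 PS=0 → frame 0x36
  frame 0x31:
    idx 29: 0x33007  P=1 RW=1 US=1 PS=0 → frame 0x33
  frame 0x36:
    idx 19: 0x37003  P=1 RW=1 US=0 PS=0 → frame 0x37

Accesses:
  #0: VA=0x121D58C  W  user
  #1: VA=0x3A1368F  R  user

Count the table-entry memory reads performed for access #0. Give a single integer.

Walk each access:
#0 VA=0x121D58C (w,user):
  L0 @0x2D[9] → 0x31007  P=1,RW=1,US=1,PS=0
  L1 @0x31[29] → 0x33007  P=1,RW=1,US=1,PS=0
  ✓ 0x3358C  — 2 lookups
#1 VA=0x3A1368F (r,user):
  L0 @0x2D[29] → 0x36007  P=1,RW=1,US=1,PS=0
  L1 @0x36[19] → 0x37003  P=1,RW=1,US=0,PS=0
  → PROTECTION_VIOLATION  (2 entries read)

Entries read for #0: 2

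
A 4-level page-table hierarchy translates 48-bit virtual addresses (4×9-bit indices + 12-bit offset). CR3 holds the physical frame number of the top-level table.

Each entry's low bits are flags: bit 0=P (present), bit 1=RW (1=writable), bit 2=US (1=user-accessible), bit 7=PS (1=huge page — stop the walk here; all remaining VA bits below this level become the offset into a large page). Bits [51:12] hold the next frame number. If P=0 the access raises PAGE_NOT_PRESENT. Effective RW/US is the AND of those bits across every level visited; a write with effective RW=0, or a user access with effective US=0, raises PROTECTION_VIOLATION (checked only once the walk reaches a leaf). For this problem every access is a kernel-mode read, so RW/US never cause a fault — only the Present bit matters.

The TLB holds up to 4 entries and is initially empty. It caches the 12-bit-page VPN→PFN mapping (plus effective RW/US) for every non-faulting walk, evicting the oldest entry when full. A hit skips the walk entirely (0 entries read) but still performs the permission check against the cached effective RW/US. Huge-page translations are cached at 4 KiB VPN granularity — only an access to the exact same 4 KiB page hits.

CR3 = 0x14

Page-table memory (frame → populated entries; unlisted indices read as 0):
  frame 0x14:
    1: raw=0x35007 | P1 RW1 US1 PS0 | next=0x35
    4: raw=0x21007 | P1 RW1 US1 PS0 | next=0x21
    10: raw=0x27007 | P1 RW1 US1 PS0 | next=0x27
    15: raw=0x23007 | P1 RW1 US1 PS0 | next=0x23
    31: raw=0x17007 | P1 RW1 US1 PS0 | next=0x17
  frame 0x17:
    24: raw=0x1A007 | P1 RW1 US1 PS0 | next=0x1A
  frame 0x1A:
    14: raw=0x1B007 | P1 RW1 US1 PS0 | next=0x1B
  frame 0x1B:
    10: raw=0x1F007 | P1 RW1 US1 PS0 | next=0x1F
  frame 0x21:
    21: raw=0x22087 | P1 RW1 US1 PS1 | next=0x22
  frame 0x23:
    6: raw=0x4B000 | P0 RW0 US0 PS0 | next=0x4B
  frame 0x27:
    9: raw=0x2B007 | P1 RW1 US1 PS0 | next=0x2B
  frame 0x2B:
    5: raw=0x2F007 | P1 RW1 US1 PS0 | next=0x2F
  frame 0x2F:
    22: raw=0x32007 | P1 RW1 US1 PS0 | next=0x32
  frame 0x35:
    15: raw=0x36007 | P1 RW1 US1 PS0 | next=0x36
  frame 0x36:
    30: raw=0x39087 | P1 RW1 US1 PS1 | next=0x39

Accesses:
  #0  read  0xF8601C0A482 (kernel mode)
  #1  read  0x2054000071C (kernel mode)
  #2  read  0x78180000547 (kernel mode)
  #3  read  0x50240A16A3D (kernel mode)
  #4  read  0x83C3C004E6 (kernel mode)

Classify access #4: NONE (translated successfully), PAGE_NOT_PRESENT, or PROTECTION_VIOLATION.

Per-access translation:
#0 VA=0xF8601C0A482 (r,kernel):
  L0 @0x14[31] → 0x17007  P=1,RW=1,US=1,PS=0
  L1 @0x17[24] → 0x1A007  P=1,RW=1,US=1,PS=0
  L2 @0x1A[14] → 0x1B007  P=1,RW=1,US=1,PS=0
  L3 @0x1B[10] → 0x1F007  P=1,RW=1,US=1,PS=0
  ✓ 0x1F482  — 4 lookups
#1 VA=0x2054000071C (r,kernel):
  L0 @0x14[4] → 0x21007  P=1,RW=1,US=1,PS=0
  L1 @0x21[21] → 0x22087  P=1,RW=1,US=1,PS=1
  ✓ 0x2271C (huge @L1)  — 2 lookups
#2 VA=0x78180000547 (r,kernel):
  L0 @0x14[15] → 0x23007  P=1,RW=1,US=1,PS=0
  L1 @0x23[6] → 0x4B000  P=0,RW=0,US=0,PS=0
  ⇒ fault: PAGE_NOT_PRESENT  — 2 lookups
#3 VA=0x50240A16A3D (r,kernel):
  L0 @0x14[10] → 0x27007  P=1,RW=1,US=1,PS=0
  L1 @0x27[9] → 0x2B007  P=1,RW=1,US=1,PS=0
  L2 @0x2B[5] → 0x2F007  P=1,RW=1,US=1,PS=0
  L3 @0x2F[22] → 0x32007  P=1,RW=1,US=1,PS=0
  ✓ 0x32A3D  — 4 lookups
#4 VA=0x83C3C004E6 (r,kernel):
  L0 @0x14[1] → 0x35007  P=1,RW=1,US=1,PS=0
  L1 @0x35[15] → 0x36007  P=1,RW=1,US=1,PS=0
  L2 @0x36[30] → 0x39087  P=1,RW=1,US=1,PS=1
  ✓ 0x394E6 (huge @L2)  — 3 lookups

Access #4 fault: NONE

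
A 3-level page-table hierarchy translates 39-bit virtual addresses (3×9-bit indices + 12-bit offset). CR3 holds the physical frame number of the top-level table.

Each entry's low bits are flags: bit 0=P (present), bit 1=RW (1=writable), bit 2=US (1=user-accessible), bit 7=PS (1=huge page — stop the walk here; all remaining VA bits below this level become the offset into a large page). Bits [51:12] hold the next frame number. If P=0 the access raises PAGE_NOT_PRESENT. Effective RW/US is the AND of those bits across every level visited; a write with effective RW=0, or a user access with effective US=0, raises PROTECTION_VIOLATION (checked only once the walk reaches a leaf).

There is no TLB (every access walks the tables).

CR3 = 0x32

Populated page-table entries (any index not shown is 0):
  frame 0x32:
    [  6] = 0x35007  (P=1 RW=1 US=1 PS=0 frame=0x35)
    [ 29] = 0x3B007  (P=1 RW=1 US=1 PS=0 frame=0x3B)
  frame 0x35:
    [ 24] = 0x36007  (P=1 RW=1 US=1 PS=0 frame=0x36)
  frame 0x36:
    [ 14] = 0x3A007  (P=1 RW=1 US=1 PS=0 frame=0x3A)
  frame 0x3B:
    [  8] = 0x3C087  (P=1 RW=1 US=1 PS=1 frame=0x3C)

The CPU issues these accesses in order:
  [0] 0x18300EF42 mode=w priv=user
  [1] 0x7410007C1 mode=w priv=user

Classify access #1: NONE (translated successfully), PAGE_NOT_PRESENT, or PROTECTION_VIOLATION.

Trace:
#0 VA=0x18300EF42 (w,user):
  [0] read 0x32 idx=6: raw=0x35007 flags P=1 W=1 U=1 S=0
  [1] read 0x35 idx=24: raw=0x36007 flags P=1 W=1 U=1 S=0
  [2] read 0x36 idx=14: raw=0x3A007 flags P=1 W=1 U=1 S=0
  ⇒ phys 0x3AF42  [3 reads]
#1 VA=0x7410007C1 (w,user):
  [0] read 0x32 idx=29: raw=0x3B007 flags P=1 W=1 U=1 S=0
  [1] read 0x3B idx=8: raw=0x3C087 flags P=1 W=1 U=1 S=1
  ⇒ phys 0x3C7C1 (huge @L1)  [2 reads]

Access #1 fault: NONE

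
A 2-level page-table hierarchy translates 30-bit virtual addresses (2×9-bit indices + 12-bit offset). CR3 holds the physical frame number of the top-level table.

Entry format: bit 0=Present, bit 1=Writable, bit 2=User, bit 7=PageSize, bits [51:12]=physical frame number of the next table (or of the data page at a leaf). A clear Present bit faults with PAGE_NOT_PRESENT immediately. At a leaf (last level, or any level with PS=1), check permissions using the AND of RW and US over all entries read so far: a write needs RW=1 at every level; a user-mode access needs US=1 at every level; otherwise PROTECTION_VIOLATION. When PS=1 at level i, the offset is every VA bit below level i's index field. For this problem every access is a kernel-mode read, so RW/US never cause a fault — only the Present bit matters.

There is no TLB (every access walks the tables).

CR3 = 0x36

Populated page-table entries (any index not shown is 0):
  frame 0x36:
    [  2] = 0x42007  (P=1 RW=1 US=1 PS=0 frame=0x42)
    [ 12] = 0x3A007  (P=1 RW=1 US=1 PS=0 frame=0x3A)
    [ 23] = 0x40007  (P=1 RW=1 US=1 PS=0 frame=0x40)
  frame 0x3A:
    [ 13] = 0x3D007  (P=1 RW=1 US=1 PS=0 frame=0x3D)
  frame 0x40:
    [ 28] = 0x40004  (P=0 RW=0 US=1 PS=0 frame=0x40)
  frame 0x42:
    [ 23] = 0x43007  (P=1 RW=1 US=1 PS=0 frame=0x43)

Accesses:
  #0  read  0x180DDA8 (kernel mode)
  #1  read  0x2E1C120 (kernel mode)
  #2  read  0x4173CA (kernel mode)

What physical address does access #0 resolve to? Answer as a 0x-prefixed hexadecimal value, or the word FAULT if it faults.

Walk each access:
#0 VA=0x180DDA8 (r,kernel):
  lvl0: tbl 0x36, slot 12 ⇒ 0x3A007 (P1/RW1/US1/PS0)
  lvl1: tbl 0x3A, slot 13 ⇒ 0x3D007 (P1/RW1/US1/PS0)
  → PA=0x3DDA8  (2 entries read)
#1 VA=0x2E1C120 (r,kernel):
  lvl0: tbl 0x36, slot 23 ⇒ 0x40007 (P1/RW1/US1/PS0)
  lvl1: tbl 0x40, slot 28 ⇒ 0x40004 (P0/RW0/US1/PS0)
  ✗ PAGE_NOT_PRESENT  [2 reads]
#2 VA=0x4173CA (r,kernel):
  lvl0: tbl 0x36, slot 2 ⇒ 0x42007 (P1/RW1/US1/PS0)
  lvl1: tbl 0x42, slot 23 ⇒ 0x43007 (P1/RW1/US1/PS0)
  → PA=0x433CA  (2 entries read)

Access #0 PA: 0x3DDA8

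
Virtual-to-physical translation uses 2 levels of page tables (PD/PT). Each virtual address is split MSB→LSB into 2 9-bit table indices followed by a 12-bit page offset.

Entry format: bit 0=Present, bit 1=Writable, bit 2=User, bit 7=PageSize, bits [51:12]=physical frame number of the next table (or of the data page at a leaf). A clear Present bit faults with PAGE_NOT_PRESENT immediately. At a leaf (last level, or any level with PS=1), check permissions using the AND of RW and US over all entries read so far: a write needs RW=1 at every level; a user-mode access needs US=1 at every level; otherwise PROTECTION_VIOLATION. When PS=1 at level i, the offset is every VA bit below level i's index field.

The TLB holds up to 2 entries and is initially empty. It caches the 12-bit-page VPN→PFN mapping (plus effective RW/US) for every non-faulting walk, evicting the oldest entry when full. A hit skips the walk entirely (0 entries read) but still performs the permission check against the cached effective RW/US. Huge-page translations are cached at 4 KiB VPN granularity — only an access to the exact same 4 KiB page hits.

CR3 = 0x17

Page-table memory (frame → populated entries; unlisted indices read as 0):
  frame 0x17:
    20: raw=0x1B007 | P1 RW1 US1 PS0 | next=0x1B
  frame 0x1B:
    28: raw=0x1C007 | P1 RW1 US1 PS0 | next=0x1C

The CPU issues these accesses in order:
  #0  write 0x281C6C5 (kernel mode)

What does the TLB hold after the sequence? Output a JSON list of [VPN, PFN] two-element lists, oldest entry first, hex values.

Per-access translation:
#0 VA=0x281C6C5 (w,kernel):
  [0] read 0x17 idx=20: raw=0x1B007 flags P=1 W=1 U=1 S=0
  [1] read 0x1B idx=28: raw=0x1C007 flags P=1 W=1 U=1 S=0
  → PA=0x1C6C5  (2 entries read)

TLB: [["0x281C", "0x1C"]]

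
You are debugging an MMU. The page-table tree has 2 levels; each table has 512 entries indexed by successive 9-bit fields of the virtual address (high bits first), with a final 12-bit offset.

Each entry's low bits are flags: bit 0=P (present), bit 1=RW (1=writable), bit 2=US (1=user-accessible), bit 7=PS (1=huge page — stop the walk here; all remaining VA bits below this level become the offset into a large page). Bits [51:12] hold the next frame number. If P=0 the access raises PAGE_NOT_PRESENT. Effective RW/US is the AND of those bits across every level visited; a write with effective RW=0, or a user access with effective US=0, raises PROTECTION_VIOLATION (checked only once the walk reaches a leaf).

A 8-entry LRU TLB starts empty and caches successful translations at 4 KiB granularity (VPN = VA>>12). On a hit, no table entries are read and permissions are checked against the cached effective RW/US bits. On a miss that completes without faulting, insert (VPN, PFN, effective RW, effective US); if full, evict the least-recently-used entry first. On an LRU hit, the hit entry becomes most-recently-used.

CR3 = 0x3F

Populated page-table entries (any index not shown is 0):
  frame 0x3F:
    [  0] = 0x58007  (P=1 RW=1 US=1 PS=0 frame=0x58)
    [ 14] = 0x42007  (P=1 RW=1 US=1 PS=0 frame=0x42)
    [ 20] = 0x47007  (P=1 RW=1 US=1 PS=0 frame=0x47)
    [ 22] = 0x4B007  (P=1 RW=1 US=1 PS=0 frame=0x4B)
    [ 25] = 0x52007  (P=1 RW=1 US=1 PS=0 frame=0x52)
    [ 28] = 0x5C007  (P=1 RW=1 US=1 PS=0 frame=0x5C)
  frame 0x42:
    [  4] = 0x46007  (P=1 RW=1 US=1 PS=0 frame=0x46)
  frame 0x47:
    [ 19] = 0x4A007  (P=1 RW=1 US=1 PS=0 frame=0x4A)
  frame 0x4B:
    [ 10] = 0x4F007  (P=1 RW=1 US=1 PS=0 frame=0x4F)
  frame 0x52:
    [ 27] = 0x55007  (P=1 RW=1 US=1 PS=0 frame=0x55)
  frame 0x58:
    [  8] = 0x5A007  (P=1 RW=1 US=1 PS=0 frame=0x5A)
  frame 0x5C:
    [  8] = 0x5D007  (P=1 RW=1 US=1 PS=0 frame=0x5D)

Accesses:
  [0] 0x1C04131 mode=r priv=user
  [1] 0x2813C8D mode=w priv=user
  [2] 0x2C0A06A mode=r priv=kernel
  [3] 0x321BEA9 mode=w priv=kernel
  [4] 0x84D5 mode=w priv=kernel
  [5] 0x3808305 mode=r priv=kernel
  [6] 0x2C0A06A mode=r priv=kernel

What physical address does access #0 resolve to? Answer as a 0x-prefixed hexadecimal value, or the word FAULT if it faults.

Per-access translation:
#0 VA=0x1C04131 (r,user):
  [0] read 0x3F idx=14: raw=0x42007 flags P=1 W=1 U=1 S=0
  [1] read 0x42 idx=4: raw=0x46007 flags P=1 W=1 U=1 S=0
  → PA=0x46131  (2 entries read)
#1 VA=0x2813C8D (w,user):
  [0] read 0x3F idx=20: raw=0x47007 flags P=1 W=1 U=1 S=0
  [1] read 0x47 idx=19: raw=0x4A007 flags P=1 W=1 U=1 S=0
  → PA=0x4AC8D  (2 entries read)
#2 VA=0x2C0A06A (r,kernel):
  [0] read 0x3F idx=22: raw=0x4B007 flags P=1 W=1 U=1 S=0
  [1] read 0x4B idx=10: raw=0x4F007 flags P=1 W=1 U=1 S=0
  → PA=0x4F06A  (2 entries read)
#3 VA=0x321BEA9 (w,kernel):
  [0] read 0x3F idx=25: raw=0x52007 flags P=1 W=1 U=1 S=0
  [1] read 0x52 idx=27: raw=0x55007 flags P=1 W=1 U=1 S=0
  → PA=0x55EA9  (2 entries read)
#4 VA=0x84D5 (w,kernel):
  [0] read 0x3F idx=0: raw=0x58007 flags P=1 W=1 U=1 S=0
  [1] read 0x58 idx=8: raw=0x5A007 flags P=1 W=1 U=1 S=0
  → PA=0x5A4D5  (2 entries read)
#5 VA=0x3808305 (r,kernel):
  [0] read 0x3F idx=28: raw=0x5C007 flags P=1 W=1 U=1 S=0
  [1] read 0x5C idx=8: raw=0x5D007 flags P=1 W=1 U=1 S=0
  → PA=0x5D305  (2 entries read)
#6 VA=0x2C0A06A (r,kernel):
  TLB hit vpn=0x2C0A → PA=0x4F06A

Access #0 PA: 0x46131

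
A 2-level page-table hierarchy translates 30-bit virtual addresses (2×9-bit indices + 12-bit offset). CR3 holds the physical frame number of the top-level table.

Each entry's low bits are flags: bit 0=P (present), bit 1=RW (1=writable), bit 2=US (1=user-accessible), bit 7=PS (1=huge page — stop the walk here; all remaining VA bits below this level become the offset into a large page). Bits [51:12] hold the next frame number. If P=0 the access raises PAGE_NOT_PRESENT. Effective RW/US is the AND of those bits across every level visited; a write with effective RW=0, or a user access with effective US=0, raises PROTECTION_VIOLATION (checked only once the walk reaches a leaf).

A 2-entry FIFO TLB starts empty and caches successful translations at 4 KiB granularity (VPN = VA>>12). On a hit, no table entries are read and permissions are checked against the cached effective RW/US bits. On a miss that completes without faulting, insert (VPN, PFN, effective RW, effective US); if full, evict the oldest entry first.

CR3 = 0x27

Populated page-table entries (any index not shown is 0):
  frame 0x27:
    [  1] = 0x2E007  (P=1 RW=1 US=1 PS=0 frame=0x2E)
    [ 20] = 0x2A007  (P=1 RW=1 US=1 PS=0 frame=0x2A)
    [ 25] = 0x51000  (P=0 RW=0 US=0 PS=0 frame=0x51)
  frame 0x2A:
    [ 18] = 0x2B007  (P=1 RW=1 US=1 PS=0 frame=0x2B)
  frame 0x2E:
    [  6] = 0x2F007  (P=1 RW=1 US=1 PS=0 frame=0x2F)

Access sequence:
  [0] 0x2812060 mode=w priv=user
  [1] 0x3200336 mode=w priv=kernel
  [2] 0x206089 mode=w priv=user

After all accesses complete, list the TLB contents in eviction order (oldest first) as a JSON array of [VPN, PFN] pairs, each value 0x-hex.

Per-access translation:
#0 VA=0x2812060 (w,user):
  lvl0: tbl 0x27, slot 20 ⇒ 0x2A007 (P1/RW1/US1/PS0)
  lvl1: tbl 0x2A, slot 18 ⇒ 0x2B007 (P1/RW1/US1/PS0)
  ⇒ phys 0x2B060  [2 reads]
#1 VA=0x3200336 (w,kernel):
  lvl0: tbl 0x27, slot 25 ⇒ 0x51000 (P0/RW0/US0/PS0)
  ⇒ fault: PAGE_NOT_PRESENT  — 1 lookups
#2 VA=0x206089 (w,user):
  lvl0: tbl 0x27, slot 1 ⇒ 0x2E007 (P1/RW1/US1/PS0)
  lvl1: tbl 0x2E, slot 6 ⇒ 0x2F007 (P1/RW1/US1/PS0)
  ⇒ phys 0x2F089  [2 reads]

TLB: [["0x2812", "0x2B"], ["0x206", "0x2F"]]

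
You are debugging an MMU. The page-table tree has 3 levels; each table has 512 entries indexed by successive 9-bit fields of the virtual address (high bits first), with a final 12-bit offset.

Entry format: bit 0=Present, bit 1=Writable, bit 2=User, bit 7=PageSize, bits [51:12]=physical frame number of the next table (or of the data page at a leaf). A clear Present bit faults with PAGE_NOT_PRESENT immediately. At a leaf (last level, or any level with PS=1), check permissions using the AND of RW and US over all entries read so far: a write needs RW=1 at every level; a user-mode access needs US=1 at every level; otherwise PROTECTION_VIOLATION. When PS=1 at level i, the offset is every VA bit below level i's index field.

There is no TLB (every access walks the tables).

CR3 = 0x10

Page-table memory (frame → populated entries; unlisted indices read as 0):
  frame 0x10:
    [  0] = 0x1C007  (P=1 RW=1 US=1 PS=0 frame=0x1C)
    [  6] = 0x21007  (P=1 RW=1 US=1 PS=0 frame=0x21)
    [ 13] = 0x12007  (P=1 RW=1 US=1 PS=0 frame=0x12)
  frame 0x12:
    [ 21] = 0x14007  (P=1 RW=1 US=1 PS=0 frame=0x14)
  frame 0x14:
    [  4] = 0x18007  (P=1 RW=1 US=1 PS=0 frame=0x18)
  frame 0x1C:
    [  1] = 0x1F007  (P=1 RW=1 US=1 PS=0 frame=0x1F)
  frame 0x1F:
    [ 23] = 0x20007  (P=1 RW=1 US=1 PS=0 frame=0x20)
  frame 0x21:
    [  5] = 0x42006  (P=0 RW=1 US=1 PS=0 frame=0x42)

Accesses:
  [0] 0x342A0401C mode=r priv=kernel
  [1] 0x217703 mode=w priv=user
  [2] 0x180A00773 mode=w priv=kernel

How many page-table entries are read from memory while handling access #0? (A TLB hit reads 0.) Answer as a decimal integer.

Walk each access:
#0 VA=0x342A0401C (r,kernel):
  lvl0: tbl 0x10, slot 13 ⇒ 0x12007 (P1/RW1/US1/PS0)
  lvl1: tbl 0x12, slot 21 ⇒ 0x14007 (P1/RW1/US1/PS0)
  lvl2: tbl 0x14, slot 4 ⇒ 0x18007 (P1/RW1/US1/PS0)
  ✓ 0x1801C  — 3 lookups
#1 VA=0x217703 (w,user):
  lvl0: tbl 0x10, slot 0 ⇒ 0x1C007 (P1/RW1/US1/PS0)
  lvl1: tbl 0x1C, slot 1 ⇒ 0x1F007 (P1/RW1/US1/PS0)
  lvl2: tbl 0x1F, slot 23 ⇒ 0x20007 (P1/RW1/US1/PS0)
  ✓ 0x20703  — 3 lookups
#2 VA=0x180A00773 (w,kernel):
  lvl0: tbl 0x10, slot 6 ⇒ 0x21007 (P1/RW1/US1/PS0)
  lvl1: tbl 0x21, slot 5 ⇒ 0x42006 (P0/RW1/US1/PS0)
  → PAGE_NOT_PRESENT  (2 entries read)

Entries read for #0: 3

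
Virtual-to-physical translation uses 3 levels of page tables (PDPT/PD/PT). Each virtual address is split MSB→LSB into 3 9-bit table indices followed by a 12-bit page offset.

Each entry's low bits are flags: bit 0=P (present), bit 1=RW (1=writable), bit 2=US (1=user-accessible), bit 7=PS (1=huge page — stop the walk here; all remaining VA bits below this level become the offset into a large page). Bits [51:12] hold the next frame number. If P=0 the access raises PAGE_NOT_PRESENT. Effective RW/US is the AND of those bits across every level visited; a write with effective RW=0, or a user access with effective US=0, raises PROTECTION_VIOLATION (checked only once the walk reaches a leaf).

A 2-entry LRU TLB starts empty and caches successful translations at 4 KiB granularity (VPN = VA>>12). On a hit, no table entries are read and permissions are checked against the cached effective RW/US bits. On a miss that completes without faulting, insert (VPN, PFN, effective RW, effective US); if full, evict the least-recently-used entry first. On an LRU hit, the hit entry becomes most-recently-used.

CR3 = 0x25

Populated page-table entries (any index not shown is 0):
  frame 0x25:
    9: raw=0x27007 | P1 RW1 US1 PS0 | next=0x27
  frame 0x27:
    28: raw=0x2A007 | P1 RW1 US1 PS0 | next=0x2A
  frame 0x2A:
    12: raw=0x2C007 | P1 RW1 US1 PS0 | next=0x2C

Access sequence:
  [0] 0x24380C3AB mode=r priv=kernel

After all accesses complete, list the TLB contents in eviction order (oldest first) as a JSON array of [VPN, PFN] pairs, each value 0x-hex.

Per-access translation:
#0 VA=0x24380C3AB (r,kernel):
  L0: frame=0x25 idx=9 entry=0x27007 [P=1 RW=1 US=1 PS=0]
  L1: frame=0x27 idx=28 entry=0x2A007 [P=1 RW=1 US=1 PS=0]
  L2: frame=0x2A idx=12 entry=0x2C007 [P=1 RW=1 US=1 PS=0]
  ⇒ phys 0x2C3AB  [3 reads]

TLB: [["0x24380C", "0x2C"]]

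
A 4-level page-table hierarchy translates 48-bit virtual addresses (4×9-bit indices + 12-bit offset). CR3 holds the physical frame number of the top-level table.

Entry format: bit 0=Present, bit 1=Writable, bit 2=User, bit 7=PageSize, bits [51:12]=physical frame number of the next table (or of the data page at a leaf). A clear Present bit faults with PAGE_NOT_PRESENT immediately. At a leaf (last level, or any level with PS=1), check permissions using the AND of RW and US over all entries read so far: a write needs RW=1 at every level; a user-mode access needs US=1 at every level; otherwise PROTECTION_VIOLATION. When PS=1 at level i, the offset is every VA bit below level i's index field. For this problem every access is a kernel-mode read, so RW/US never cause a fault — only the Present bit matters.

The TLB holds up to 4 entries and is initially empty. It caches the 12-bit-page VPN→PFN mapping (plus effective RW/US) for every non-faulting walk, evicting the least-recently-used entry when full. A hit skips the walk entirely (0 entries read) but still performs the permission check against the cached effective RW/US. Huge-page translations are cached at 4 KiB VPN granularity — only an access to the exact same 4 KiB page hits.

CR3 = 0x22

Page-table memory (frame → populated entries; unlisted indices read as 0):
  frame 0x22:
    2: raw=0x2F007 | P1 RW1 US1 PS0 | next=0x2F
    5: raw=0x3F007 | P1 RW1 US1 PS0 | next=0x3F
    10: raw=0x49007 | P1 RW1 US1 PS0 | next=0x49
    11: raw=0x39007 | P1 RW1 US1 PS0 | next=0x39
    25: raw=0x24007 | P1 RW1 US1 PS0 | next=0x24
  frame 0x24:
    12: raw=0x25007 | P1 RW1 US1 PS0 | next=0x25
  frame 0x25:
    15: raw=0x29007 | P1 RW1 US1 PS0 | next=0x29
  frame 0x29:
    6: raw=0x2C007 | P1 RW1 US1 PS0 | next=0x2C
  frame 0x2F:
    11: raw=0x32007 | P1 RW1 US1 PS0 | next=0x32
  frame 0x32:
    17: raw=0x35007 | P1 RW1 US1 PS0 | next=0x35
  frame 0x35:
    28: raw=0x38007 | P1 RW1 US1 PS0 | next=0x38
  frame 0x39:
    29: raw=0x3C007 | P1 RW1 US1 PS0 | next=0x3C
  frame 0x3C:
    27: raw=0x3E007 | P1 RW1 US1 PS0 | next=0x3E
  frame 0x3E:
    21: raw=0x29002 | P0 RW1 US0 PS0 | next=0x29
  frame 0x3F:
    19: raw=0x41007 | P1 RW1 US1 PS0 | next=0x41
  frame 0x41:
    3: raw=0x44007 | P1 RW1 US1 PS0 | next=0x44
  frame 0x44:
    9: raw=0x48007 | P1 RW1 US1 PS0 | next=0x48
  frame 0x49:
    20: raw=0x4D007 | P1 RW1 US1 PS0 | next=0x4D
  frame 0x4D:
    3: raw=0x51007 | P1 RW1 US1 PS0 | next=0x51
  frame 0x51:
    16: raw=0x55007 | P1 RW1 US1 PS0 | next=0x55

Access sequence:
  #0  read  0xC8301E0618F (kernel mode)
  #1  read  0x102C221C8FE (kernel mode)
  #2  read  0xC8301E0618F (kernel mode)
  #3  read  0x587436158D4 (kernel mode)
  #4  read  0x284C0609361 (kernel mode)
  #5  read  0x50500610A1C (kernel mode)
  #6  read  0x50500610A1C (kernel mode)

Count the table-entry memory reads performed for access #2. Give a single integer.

Trace:
#0 VA=0xC8301E0618F (r,kernel):
  L0 @0x22[25] → 0x24007  P=1,RW=1,US=1,PS=0
  L1 @0x24[12] → 0x25007  P=1,RW=1,US=1,PS=0
  L2 @0x25[15] → 0x29007  P=1,RW=1,US=1,PS=0
  L3 @0x29[6] → 0x2C007  P=1,RW=1,US=1,PS=0
  ⇒ phys 0x2C18F  [4 reads]
#1 VA=0x102C221C8FE (r,kernel):
  L0 @0x22[2] → 0x2F007  P=1,RW=1,US=1,PS=0
  L1 @0x2F[11] → 0x32007  P=1,RW=1,US=1,PS=0
  L2 @0x32[17] → 0x35007  P=1,RW=1,US=1,PS=0
  L3 @0x35[28] → 0x38007  P=1,RW=1,US=1,PS=0
  ⇒ phys 0x388FE  [4 reads]
#2 VA=0xC8301E0618F (r,kernel):
  TLB hit vpn=0xC8301E06 → PA=0x2C18F
#3 VA=0x587436158D4 (r,kernel):
  L0 @0x22[11] → 0x39007  P=1,RW=1,US=1,PS=0
  L1 @0x39[29] → 0x3C007  P=1,RW=1,US=1,PS=0
  L2 @0x3C[27] → 0x3E007  P=1,RW=1,US=1,PS=0
  L3 @0x3E[21] → 0x29002  P=0,RW=1,US=0,PS=0
  → PAGE_NOT_PRESENT  (4 entries read)
#4 VA=0x284C0609361 (r,kernel):
  L0 @0x22[5] → 0x3F007  P=1,RW=1,US=1,PS=0
  L1 @0x3F[19] → 0x41007  P=1,RW=1,US=1,PS=0
  L2 @0x41[3] → 0x44007  P=1,RW=1,US=1,PS=0
  L3 @0x44[9] → 0x48007  P=1,RW=1,US=1,PS=0
  ⇒ phys 0x48361  [4 reads]
#5 VA=0x50500610A1C (r,kernel):
  L0 @0x22[10] → 0x49007  P=1,RW=1,US=1,PS=0
  L1 @0x49[20] → 0x4D007  P=1,RW=1,US=1,PS=0
  L2 @0x4D[3] → 0x51007  P=1,RW=1,US=1,PS=0
  L3 @0x51[16] → 0x55007  P=1,RW=1,US=1,PS=0
  ⇒ phys 0x55A1C  [4 reads]
#6 VA=0x50500610A1C (r,kernel):
  TLB hit vpn=0x50500610 → PA=0x55A1C

Entries read for #2: 0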